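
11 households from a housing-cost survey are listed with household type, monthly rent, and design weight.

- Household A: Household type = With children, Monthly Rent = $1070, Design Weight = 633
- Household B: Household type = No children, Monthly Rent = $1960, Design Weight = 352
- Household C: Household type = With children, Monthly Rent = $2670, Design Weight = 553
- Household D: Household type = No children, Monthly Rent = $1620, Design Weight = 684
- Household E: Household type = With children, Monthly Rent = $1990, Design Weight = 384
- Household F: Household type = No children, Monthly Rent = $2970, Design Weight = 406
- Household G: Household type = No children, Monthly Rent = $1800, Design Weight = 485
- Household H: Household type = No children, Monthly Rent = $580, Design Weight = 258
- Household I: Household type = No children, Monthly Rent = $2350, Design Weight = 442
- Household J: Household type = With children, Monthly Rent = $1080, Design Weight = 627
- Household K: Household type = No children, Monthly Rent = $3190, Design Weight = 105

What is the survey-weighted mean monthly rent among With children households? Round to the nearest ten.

With children rows: A, C, E, J
Weighted sum = 1070×633 + 2670×553 + 1990×384 + 1080×627
  = 677310 + 1476510 + 764160 + 677160 = 3595140
Sum of weights = 633 + 553 + 384 + 627 = 2197
Weighted mean = 3595140 / 2197 = 1636.386

1640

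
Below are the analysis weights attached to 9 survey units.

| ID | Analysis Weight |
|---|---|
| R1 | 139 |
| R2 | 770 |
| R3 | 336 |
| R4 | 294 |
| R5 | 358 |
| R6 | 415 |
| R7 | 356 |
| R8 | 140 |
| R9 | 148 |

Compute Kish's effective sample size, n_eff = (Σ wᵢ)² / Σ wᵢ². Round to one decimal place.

Σ wᵢ = 139 + 770 + 336 + 294 + 358 + 415 + 356 + 140 + 148 = 2956
Σ wᵢ² = 19321 + 592900 + 112896 + 86436 + 128164 + 172225 + 126736 + 19600 + 21904 = 1280182
n_eff = 2956² / 1280182 = 8737936 / 1280182 = 6.825542

6.8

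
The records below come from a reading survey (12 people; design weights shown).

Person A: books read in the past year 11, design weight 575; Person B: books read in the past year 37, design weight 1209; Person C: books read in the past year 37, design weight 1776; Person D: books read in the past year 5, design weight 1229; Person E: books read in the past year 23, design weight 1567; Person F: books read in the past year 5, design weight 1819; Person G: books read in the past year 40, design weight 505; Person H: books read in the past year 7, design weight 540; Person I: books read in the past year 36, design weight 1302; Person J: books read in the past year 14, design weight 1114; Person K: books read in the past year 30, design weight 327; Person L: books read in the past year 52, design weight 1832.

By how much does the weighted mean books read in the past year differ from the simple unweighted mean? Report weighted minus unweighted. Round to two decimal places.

1.32

Unweighted sum = 11 + 37 + 37 + 5 + 23 + 5 + 40 + 7 + 36 + 14 + 30 + 52 = 297
Unweighted mean = 297 / 12 = 24.75
Weighted sum = 11×575 + 37×1209 + 37×1776 + 5×1229 + 23×1567 + 5×1819 + 40×505 + 7×540 + 36×1302 + 14×1114 + 30×327 + 52×1832
  = 6325 + 44733 + 65712 + 6145 + 36041 + 9095 + 20200 + 3780 + 46872 + 15596 + 9810 + 95264 = 359573
Sum of weights = 575 + 1209 + 1776 + 1229 + 1567 + 1819 + 505 + 540 + 1302 + 1114 + 327 + 1832 = 13795
Weighted mean = 359573 / 13795 = 26.065458
Difference (weighted minus unweighted) = 1.3154585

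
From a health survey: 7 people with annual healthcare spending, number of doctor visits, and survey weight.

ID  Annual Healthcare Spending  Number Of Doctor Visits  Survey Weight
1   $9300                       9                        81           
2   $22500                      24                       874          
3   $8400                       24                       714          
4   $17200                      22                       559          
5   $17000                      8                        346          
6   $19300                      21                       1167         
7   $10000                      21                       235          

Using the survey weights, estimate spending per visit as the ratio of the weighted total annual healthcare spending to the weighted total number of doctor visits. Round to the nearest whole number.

801

Σ wᵢ·y = 9300×81 + 22500×874 + 8400×714 + 17200×559 + 17000×346 + 19300×1167 + 10000×235
  = 753300 + 19665000 + 5997600 + 9614800 + 5882000 + 22523100 + 2350000 = 66785800
Σ wᵢ·x = 83349
Ratio = 66785800 / 83349 = 801.27896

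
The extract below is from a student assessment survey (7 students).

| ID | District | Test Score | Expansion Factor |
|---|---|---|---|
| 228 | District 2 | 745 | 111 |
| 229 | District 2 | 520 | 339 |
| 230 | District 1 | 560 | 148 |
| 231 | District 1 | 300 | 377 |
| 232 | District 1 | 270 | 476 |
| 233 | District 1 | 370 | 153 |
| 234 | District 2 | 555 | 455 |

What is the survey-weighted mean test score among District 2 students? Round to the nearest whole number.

565

District 2 rows: 228, 229, 234
Weighted sum = 745×111 + 520×339 + 555×455
  = 82695 + 176280 + 252525 = 511500
Sum of weights = 905
Weighted mean = 511500 / 905 = 565.19337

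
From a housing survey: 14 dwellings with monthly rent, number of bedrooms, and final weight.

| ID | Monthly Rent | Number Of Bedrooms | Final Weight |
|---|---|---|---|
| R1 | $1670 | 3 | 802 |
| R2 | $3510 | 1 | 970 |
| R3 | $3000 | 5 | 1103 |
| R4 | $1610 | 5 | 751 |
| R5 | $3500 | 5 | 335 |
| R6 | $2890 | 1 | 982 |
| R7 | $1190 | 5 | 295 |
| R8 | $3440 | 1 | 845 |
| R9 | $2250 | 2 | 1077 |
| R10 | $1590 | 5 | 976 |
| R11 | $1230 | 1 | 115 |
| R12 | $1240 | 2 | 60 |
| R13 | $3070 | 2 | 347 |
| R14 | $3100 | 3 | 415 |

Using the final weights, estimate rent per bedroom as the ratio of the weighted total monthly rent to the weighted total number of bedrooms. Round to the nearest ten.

Σ wᵢ·y = 23073210
Σ wᵢ·x = 26831
Ratio = 23073210 / 26831 = 859.94596

860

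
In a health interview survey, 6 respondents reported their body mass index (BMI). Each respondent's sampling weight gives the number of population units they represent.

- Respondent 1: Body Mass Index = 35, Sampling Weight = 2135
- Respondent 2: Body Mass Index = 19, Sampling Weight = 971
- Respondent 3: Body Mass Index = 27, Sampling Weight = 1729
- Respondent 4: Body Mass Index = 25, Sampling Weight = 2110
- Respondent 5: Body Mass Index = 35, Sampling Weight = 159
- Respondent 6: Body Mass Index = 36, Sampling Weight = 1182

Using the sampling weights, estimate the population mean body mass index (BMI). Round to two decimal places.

Weighted sum = 240724
Sum of weights = 2135 + 971 + 1729 + 2110 + 159 + 1182 = 8286
Weighted mean = 240724 / 8286 = 29.051895

29.05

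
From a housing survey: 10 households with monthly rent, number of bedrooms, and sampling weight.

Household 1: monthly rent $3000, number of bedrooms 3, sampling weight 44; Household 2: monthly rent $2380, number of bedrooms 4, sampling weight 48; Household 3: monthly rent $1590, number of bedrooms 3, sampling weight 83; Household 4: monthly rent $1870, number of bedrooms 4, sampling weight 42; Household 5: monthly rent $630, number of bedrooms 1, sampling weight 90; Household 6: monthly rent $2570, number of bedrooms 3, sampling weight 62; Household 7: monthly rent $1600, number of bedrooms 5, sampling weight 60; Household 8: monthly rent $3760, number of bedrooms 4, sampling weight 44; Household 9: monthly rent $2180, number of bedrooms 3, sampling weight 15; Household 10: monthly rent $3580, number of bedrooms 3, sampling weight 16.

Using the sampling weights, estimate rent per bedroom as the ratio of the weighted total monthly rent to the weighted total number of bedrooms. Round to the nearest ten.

Σ wᵢ·y = 3000×44 + 2380×48 + 1590×83 + 1870×42 + 630×90 + 2570×62 + 1600×60 + 3760×44 + 2180×15 + 3580×16
  = 132000 + 114240 + 131970 + 78540 + 56700 + 159340 + 96000 + 165440 + 32700 + 57280 = 1024210
Σ wᵢ·x = 3×44 + 4×48 + 3×83 + 4×42 + 1×90 + 3×62 + 5×60 + 4×44 + 3×15 + 3×16
  = 132 + 192 + 249 + 168 + 90 + 186 + 300 + 176 + 45 + 48 = 1586
Ratio = 1024210 / 1586 = 645.78184

650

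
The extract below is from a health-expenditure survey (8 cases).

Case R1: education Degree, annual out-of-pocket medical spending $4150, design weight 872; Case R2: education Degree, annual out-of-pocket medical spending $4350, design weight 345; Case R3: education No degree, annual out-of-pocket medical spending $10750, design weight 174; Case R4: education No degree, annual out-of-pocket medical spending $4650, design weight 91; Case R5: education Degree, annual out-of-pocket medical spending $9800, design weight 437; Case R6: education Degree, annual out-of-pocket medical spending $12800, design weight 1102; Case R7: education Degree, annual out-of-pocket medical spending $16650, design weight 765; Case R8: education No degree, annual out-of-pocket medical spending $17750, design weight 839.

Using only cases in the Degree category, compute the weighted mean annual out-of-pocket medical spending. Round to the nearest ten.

Degree rows: R1, R2, R5, R6, R7
Weighted sum = 4150×872 + 4350×345 + 9800×437 + 12800×1102 + 16650×765
  = 3618800 + 1500750 + 4282600 + 14105600 + 12737250 = 36245000
Sum of weights = 872 + 345 + 437 + 1102 + 765 = 3521
Weighted mean = 36245000 / 3521 = 10293.951

10290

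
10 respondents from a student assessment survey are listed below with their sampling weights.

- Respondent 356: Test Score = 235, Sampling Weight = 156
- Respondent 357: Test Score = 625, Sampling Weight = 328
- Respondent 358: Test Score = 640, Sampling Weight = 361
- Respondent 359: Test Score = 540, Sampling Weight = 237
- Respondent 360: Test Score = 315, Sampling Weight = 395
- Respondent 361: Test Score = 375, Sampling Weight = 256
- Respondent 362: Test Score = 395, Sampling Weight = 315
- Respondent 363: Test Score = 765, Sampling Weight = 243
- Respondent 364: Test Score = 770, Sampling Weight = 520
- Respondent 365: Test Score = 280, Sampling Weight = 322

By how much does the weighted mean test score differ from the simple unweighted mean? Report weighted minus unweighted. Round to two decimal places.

23.71

Unweighted sum = 235 + 625 + 640 + 540 + 315 + 375 + 395 + 765 + 770 + 280 = 4940
Unweighted mean = 4940 / 10 = 494
Weighted sum = 235×156 + 625×328 + 640×361 + 540×237 + 315×395 + 375×256 + 395×315 + 765×243 + 770×520 + 280×322
  = 36660 + 205000 + 231040 + 127980 + 124425 + 96000 + 124425 + 185895 + 400400 + 90160 = 1621985
Sum of weights = 156 + 328 + 361 + 237 + 395 + 256 + 315 + 243 + 520 + 322 = 3133
Weighted mean = 1621985 / 3133 = 517.70986
Difference (weighted minus unweighted) = 23.709863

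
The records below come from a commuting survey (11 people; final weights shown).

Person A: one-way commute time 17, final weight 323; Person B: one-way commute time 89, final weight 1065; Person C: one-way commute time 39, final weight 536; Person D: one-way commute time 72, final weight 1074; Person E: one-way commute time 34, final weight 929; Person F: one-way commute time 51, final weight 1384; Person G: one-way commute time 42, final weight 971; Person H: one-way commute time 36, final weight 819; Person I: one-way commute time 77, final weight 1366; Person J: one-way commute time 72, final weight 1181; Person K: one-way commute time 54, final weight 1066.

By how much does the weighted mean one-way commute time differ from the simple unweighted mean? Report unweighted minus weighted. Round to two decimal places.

Unweighted sum = 17 + 89 + 39 + 72 + 34 + 51 + 42 + 36 + 77 + 72 + 54 = 583
Unweighted mean = 583 / 11 = 53
Weighted sum = 618722
Sum of weights = 323 + 1065 + 536 + 1074 + 929 + 1384 + 971 + 819 + 1366 + 1181 + 1066 = 10714
Weighted mean = 618722 / 10714 = 57.748927
Difference (unweighted minus weighted) = -4.7489266

-4.75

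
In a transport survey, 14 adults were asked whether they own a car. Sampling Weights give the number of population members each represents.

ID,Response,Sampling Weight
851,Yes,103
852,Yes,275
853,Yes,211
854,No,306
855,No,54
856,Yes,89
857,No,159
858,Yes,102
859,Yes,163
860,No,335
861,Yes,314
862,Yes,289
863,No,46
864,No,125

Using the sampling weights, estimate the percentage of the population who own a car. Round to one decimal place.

60.1

Sum of weights for 'Yes' = 103 + 275 + 211 + 89 + 102 + 163 + 314 + 289 = 1546
Total weight = 2571
Weighted proportion = 1546 / 2571 = 0.60132244 → 60.132244%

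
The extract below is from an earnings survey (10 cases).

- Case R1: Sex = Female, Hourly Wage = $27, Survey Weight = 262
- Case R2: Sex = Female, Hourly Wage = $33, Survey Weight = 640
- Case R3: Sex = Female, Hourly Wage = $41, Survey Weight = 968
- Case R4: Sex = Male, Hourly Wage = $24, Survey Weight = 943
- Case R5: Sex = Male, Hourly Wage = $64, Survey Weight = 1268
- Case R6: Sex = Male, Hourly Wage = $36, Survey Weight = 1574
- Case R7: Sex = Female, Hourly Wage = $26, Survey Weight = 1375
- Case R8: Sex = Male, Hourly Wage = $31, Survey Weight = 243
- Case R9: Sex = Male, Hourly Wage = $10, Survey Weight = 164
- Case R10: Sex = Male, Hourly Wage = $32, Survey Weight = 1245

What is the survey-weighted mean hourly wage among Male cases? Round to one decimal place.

38.5

Male rows: R4, R5, R6, R8, R9, R10
Weighted sum = 24×943 + 64×1268 + 36×1574 + 31×243 + 10×164 + 32×1245
  = 22632 + 81152 + 56664 + 7533 + 1640 + 39840 = 209461
Sum of weights = 943 + 1268 + 1574 + 243 + 164 + 1245 = 5437
Weighted mean = 209461 / 5437 = 38.525106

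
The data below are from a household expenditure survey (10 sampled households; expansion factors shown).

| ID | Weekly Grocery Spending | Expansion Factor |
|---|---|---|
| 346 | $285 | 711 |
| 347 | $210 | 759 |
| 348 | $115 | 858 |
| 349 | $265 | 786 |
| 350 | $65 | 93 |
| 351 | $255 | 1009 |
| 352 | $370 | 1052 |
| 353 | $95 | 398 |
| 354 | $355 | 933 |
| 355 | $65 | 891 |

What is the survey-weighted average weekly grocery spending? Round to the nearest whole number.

233

Weighted sum = 1748505
Sum of weights = 7490
Weighted mean = 1748505 / 7490 = 233.44526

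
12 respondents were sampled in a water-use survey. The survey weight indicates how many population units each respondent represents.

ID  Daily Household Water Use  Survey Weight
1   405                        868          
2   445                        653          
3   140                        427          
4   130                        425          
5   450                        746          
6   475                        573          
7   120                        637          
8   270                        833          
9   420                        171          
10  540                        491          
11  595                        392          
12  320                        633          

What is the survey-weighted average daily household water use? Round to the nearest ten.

360

Weighted sum = 405×868 + 445×653 + 140×427 + 130×425 + 450×746 + 475×573 + 120×637 + 270×833 + 420×171 + 540×491 + 595×392 + 320×633
  = 351540 + 290585 + 59780 + 55250 + 335700 + 272175 + 76440 + 224910 + 71820 + 265140 + 233240 + 202560 = 2439140
Sum of weights = 868 + 653 + 427 + 425 + 746 + 573 + 637 + 833 + 171 + 491 + 392 + 633 = 6849
Weighted mean = 2439140 / 6849 = 356.13082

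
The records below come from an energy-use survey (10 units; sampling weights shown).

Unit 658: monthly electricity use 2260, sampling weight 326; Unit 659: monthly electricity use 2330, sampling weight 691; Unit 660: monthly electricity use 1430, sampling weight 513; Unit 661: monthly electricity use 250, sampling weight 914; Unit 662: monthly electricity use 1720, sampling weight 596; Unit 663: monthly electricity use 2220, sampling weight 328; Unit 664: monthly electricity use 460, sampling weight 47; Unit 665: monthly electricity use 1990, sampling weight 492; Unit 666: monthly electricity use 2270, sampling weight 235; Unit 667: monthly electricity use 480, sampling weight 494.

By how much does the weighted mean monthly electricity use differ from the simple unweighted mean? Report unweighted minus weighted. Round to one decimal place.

Unweighted sum = 2260 + 2330 + 1430 + 250 + 1720 + 2220 + 460 + 1990 + 2270 + 480 = 15410
Unweighted mean = 15410 / 10 = 1541
Weighted sum = 2260×326 + 2330×691 + 1430×513 + 250×914 + 1720×596 + 2220×328 + 460×47 + 1990×492 + 2270×235 + 480×494
  = 736760 + 1610030 + 733590 + 228500 + 1025120 + 728160 + 21620 + 979080 + 533450 + 237120 = 6833430
Sum of weights = 326 + 691 + 513 + 914 + 596 + 328 + 47 + 492 + 235 + 494 = 4636
Weighted mean = 6833430 / 4636 = 1473.9927
Difference (unweighted minus weighted) = 67.007334

67.0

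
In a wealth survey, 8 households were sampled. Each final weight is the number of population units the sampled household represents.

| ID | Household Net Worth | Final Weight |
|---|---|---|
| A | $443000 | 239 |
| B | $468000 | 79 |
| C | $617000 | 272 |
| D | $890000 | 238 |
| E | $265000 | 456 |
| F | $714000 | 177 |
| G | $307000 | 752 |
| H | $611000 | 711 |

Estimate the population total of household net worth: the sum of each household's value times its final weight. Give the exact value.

Weighted total = 443000×239 + 468000×79 + 617000×272 + 890000×238 + 265000×456 + 714000×177 + 307000×752 + 611000×711
  = 105877000 + 36972000 + 167824000 + 211820000 + 120840000 + 126378000 + 230864000 + 434421000 = 1434996000

1434996000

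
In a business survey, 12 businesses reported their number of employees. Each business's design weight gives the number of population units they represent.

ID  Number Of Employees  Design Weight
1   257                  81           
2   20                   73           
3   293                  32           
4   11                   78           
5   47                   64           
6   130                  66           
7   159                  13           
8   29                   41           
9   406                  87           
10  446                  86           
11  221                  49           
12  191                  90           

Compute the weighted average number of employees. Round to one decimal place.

Weighted sum = 257×81 + 20×73 + 293×32 + 11×78 + 47×64 + 130×66 + 159×13 + 29×41 + 406×87 + 446×86 + 221×49 + 191×90
  = 20817 + 1460 + 9376 + 858 + 3008 + 8580 + 2067 + 1189 + 35322 + 38356 + 10829 + 17190 = 149052
Sum of weights = 81 + 73 + 32 + 78 + 64 + 66 + 13 + 41 + 87 + 86 + 49 + 90 = 760
Weighted mean = 149052 / 760 = 196.12105

196.1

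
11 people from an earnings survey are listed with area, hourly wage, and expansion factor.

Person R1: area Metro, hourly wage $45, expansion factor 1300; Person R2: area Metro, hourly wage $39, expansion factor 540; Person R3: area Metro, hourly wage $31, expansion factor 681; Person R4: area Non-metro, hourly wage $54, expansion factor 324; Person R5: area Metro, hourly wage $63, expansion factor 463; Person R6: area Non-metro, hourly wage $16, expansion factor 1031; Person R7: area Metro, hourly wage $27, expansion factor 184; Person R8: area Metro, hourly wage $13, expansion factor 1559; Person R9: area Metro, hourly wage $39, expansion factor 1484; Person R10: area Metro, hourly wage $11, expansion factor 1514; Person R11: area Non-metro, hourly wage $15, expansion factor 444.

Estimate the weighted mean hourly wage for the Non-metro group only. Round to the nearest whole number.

Non-metro rows: R4, R6, R11
Weighted sum = 54×324 + 16×1031 + 15×444
  = 17496 + 16496 + 6660 = 40652
Sum of weights = 1799
Weighted mean = 40652 / 1799 = 22.596998

23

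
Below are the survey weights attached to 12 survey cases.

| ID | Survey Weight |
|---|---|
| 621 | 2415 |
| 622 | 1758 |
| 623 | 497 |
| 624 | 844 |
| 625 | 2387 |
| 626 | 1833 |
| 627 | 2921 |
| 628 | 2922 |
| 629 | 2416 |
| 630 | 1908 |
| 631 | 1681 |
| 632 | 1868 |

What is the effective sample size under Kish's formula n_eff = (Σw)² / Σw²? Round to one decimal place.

Σ wᵢ = 2415 + 1758 + 497 + 844 + 2387 + 1833 + 2921 + 2922 + 2416 + 1908 + 1681 + 1868 = 23450
Σ wᵢ² = 51802822
n_eff = 23450² / 51802822 = 549902500 / 51802822 = 10.6153

10.6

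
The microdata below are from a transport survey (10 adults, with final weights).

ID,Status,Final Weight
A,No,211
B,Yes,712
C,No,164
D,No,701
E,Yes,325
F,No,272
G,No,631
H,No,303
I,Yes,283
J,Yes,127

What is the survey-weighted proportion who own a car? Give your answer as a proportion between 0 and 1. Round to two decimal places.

0.39

Sum of weights for 'Yes' = 712 + 325 + 283 + 127 = 1447
Total weight = 211 + 712 + 164 + 701 + 325 + 272 + 631 + 303 + 283 + 127 = 3729
Weighted proportion = 1447 / 3729 = 0.38803969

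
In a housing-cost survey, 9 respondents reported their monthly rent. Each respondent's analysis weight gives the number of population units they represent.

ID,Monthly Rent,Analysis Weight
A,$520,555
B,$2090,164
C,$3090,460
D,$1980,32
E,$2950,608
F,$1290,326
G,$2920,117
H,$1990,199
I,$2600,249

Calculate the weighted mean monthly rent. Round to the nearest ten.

2110

Weighted sum = 520×555 + 2090×164 + 3090×460 + 1980×32 + 2950×608 + 1290×326 + 2920×117 + 1990×199 + 2600×249
  = 5715310
Sum of weights = 555 + 164 + 460 + 32 + 608 + 326 + 117 + 199 + 249 = 2710
Weighted mean = 5715310 / 2710 = 2108.9705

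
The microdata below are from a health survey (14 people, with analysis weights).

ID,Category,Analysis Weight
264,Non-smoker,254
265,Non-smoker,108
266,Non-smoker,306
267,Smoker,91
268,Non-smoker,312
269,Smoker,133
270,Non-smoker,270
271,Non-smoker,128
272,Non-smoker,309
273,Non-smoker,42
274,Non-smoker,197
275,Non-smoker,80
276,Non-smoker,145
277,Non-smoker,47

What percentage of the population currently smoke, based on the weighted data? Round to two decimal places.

Sum of weights for 'Smoker' = 91 + 133 = 224
Total weight = 2422
Weighted proportion = 224 / 2422 = 0.092485549 → 9.2485549%

9.25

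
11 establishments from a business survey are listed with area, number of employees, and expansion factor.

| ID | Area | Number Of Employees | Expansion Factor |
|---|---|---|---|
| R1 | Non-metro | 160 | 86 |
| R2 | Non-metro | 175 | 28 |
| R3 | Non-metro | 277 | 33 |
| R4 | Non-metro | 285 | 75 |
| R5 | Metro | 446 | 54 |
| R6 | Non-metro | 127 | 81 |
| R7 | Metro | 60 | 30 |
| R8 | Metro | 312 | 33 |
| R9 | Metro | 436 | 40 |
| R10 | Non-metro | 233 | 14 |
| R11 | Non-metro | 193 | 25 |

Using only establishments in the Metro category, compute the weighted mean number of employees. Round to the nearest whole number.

342

Metro rows: R5, R7, R8, R9
Weighted sum = 446×54 + 60×30 + 312×33 + 436×40
  = 53620
Sum of weights = 157
Weighted mean = 53620 / 157 = 341.52866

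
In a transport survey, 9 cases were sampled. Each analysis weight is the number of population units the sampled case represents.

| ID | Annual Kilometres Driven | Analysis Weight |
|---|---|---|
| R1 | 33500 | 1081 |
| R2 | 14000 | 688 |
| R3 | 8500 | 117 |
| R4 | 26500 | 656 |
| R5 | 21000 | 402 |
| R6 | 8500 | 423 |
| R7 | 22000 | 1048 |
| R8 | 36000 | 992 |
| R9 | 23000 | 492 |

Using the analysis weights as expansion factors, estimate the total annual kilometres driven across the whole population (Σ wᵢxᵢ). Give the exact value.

Weighted total = 33500×1081 + 14000×688 + 8500×117 + 26500×656 + 21000×402 + 8500×423 + 22000×1048 + 36000×992 + 23000×492
  = 36213500 + 9632000 + 994500 + 17384000 + 8442000 + 3595500 + 23056000 + 35712000 + 11316000 = 146345500

146345500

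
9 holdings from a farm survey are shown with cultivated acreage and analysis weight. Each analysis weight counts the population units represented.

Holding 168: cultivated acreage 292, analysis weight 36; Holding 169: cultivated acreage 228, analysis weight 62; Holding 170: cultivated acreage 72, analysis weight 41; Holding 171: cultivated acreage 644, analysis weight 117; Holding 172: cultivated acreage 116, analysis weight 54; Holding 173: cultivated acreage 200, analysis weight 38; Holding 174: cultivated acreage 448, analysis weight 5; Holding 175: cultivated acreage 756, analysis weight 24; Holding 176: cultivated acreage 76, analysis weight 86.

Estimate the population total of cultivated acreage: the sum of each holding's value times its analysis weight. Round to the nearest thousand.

Weighted total = 292×36 + 228×62 + 72×41 + 644×117 + 116×54 + 200×38 + 448×5 + 756×24 + 76×86
  = 10512 + 14136 + 2952 + 75348 + 6264 + 7600 + 2240 + 18144 + 6536 = 143732

144000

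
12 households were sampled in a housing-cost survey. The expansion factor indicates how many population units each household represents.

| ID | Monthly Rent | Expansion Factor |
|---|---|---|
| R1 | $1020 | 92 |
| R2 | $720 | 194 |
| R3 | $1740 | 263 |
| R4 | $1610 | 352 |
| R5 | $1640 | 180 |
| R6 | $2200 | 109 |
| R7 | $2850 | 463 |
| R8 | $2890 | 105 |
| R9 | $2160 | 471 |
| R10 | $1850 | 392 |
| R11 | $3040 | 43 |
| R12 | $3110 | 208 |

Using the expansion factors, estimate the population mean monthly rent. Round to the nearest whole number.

2067

Weighted sum = 1020×92 + 720×194 + 1740×263 + 1610×352 + 1640×180 + 2200×109 + 2850×463 + 2890×105 + 2160×471 + 1850×392 + 3040×43 + 3110×208
  = 5936020
Sum of weights = 92 + 194 + 263 + 352 + 180 + 109 + 463 + 105 + 471 + 392 + 43 + 208 = 2872
Weighted mean = 5936020 / 2872 = 2066.8593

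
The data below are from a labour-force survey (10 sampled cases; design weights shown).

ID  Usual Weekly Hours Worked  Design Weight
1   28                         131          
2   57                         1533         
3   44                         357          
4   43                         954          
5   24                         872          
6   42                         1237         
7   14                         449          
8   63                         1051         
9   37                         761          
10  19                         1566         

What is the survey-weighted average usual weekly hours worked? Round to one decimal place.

39.4

Weighted sum = 28×131 + 57×1533 + 44×357 + 43×954 + 24×872 + 42×1237 + 14×449 + 63×1051 + 37×761 + 19×1566
  = 351071
Sum of weights = 131 + 1533 + 357 + 954 + 872 + 1237 + 449 + 1051 + 761 + 1566 = 8911
Weighted mean = 351071 / 8911 = 39.397486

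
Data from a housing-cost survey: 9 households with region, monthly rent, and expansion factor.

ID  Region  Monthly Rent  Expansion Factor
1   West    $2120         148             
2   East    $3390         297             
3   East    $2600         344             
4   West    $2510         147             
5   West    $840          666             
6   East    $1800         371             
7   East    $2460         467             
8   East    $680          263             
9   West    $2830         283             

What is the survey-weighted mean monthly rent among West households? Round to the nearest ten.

West rows: 1, 4, 5, 9
Weighted sum = 2120×148 + 2510×147 + 840×666 + 2830×283
  = 313760 + 368970 + 559440 + 800890 = 2043060
Sum of weights = 148 + 147 + 666 + 283 = 1244
Weighted mean = 2043060 / 1244 = 1642.3312

1640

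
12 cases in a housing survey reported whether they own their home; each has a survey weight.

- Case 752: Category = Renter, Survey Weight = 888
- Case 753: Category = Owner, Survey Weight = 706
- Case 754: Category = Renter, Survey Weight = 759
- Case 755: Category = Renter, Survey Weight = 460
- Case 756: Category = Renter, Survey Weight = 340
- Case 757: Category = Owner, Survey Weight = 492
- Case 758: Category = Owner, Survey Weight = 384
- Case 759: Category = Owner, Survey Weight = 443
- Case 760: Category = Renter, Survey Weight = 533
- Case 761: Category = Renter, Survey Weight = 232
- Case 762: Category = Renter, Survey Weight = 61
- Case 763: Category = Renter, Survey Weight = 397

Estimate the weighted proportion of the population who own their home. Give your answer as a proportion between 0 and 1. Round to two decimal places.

0.36

Sum of weights for 'Owner' = 706 + 492 + 384 + 443 = 2025
Total weight = 888 + 706 + 759 + 460 + 340 + 492 + 384 + 443 + 533 + 232 + 61 + 397 = 5695
Weighted proportion = 2025 / 5695 = 0.35557507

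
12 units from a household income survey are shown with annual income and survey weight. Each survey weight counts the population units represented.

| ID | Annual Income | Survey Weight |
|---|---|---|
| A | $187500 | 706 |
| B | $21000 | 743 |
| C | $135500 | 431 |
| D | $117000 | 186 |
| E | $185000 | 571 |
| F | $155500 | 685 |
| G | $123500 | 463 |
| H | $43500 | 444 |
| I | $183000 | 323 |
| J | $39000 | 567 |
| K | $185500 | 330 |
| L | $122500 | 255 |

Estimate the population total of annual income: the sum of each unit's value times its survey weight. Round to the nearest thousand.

690462000

Weighted total = 187500×706 + 21000×743 + 135500×431 + 117000×186 + 185000×571 + 155500×685 + 123500×463 + 43500×444 + 183000×323 + 39000×567 + 185500×330 + 122500×255
  = 690462000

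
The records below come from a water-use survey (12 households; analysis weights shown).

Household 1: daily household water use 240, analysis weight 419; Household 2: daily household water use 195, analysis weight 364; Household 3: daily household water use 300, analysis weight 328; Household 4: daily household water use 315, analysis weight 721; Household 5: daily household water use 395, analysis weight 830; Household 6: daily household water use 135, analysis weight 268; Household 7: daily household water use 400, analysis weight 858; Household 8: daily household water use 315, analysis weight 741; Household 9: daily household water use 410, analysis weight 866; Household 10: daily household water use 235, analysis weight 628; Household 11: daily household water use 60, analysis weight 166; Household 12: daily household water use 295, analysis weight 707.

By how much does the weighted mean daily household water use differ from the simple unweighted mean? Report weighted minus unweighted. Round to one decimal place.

Unweighted sum = 240 + 195 + 300 + 315 + 395 + 135 + 400 + 315 + 410 + 235 + 60 + 295 = 3295
Unweighted mean = 3295 / 12 = 274.58333
Weighted sum = 240×419 + 195×364 + 300×328 + 315×721 + 395×830 + 135×268 + 400×858 + 315×741 + 410×866 + 235×628 + 60×166 + 295×707
  = 100560 + 70980 + 98400 + 227115 + 327850 + 36180 + 343200 + 233415 + 355060 + 147580 + 9960 + 208565 = 2158865
Sum of weights = 6896
Weighted mean = 2158865 / 6896 = 313.06047
Difference (weighted minus unweighted) = 38.477137

38.5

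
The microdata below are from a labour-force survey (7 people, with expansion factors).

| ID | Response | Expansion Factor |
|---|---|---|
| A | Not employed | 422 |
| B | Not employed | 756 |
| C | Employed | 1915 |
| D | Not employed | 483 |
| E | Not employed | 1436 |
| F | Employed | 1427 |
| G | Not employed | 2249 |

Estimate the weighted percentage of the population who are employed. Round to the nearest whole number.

Sum of weights for 'Employed' = 1915 + 1427 = 3342
Total weight = 422 + 756 + 1915 + 483 + 1436 + 1427 + 2249 = 8688
Weighted proportion = 3342 / 8688 = 0.38466851 → 38.466851%

38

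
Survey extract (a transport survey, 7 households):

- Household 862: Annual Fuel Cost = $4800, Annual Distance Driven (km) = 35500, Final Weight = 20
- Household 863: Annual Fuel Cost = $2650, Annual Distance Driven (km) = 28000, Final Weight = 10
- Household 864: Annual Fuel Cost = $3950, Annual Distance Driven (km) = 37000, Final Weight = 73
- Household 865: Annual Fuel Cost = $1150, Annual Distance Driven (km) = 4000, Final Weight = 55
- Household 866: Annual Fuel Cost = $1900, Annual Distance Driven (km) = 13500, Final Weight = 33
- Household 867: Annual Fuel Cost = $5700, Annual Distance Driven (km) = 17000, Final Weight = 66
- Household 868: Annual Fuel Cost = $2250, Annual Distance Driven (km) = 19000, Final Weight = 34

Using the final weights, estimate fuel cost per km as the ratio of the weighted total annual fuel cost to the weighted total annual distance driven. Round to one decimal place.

0.2

Σ wᵢ·y = 4800×20 + 2650×10 + 3950×73 + 1150×55 + 1900×33 + 5700×66 + 2250×34
  = 96000 + 26500 + 288350 + 63250 + 62700 + 376200 + 76500 = 989500
Σ wᵢ·x = 35500×20 + 28000×10 + 37000×73 + 4000×55 + 13500×33 + 17000×66 + 19000×34
  = 710000 + 280000 + 2701000 + 220000 + 445500 + 1122000 + 646000 = 6124500
Ratio = 989500 / 6124500 = 0.16156421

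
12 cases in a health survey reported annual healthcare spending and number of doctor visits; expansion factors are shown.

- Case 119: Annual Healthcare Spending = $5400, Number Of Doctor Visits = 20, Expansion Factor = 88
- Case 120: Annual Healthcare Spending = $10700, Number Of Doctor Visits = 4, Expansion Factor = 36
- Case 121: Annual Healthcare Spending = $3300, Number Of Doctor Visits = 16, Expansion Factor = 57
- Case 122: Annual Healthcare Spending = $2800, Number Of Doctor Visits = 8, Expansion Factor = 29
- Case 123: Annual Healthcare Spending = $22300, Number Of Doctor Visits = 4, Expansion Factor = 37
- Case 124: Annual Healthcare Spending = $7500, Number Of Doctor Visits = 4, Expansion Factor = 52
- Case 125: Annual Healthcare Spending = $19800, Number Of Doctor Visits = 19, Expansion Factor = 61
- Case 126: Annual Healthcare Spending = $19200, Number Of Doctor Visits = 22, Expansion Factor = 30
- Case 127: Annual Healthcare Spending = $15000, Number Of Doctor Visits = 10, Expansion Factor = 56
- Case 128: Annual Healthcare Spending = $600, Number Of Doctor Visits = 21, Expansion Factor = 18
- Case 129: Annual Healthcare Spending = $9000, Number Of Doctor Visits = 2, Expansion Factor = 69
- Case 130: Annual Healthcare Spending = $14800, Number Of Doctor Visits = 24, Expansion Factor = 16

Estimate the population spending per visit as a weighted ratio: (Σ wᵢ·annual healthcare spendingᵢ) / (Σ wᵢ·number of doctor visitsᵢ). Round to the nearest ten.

Σ wᵢ·y = 5400×88 + 10700×36 + 3300×57 + 2800×29 + 22300×37 + 7500×52 + 19800×61 + 19200×30 + 15000×56 + 600×18 + 9000×69 + 14800×16
  = 475200 + 385200 + 188100 + 81200 + 825100 + 390000 + 1207800 + 576000 + 840000 + 10800 + 621000 + 236800 = 5837200
Σ wᵢ·x = 20×88 + 4×36 + 16×57 + 8×29 + 4×37 + 4×52 + 19×61 + 22×30 + 10×56 + 21×18 + 2×69 + 24×16
  = 1760 + 144 + 912 + 232 + 148 + 208 + 1159 + 660 + 560 + 378 + 138 + 384 = 6683
Ratio = 5837200 / 6683 = 873.44007

870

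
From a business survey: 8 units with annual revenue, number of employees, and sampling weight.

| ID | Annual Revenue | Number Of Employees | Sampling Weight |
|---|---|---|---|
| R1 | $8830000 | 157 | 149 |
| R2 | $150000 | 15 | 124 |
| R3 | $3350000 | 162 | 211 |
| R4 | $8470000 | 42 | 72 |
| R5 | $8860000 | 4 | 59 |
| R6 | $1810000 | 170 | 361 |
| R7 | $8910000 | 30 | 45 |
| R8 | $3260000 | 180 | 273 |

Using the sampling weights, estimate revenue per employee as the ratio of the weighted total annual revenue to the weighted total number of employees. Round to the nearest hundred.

29300

Σ wᵢ·y = 8830000×149 + 150000×124 + 3350000×211 + 8470000×72 + 8860000×59 + 1810000×361 + 8910000×45 + 3260000×273
  = 1315670000 + 18600000 + 706850000 + 609840000 + 522740000 + 653410000 + 400950000 + 889980000 = 5118040000
Σ wᵢ·x = 157×149 + 15×124 + 162×211 + 42×72 + 4×59 + 170×361 + 30×45 + 180×273
  = 23393 + 1860 + 34182 + 3024 + 236 + 61370 + 1350 + 49140 = 174555
Ratio = 5118040000 / 174555 = 29320.501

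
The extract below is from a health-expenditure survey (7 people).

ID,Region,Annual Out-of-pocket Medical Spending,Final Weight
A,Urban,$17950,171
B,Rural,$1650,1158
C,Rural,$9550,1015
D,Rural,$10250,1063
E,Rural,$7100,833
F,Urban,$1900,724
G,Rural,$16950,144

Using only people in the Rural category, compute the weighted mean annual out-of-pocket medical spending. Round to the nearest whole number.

Rural rows: B, C, D, E, G
Weighted sum = 1650×1158 + 9550×1015 + 10250×1063 + 7100×833 + 16950×144
  = 1910700 + 9693250 + 10895750 + 5914300 + 2440800 = 30854800
Sum of weights = 4213
Weighted mean = 30854800 / 4213 = 7323.7123

7324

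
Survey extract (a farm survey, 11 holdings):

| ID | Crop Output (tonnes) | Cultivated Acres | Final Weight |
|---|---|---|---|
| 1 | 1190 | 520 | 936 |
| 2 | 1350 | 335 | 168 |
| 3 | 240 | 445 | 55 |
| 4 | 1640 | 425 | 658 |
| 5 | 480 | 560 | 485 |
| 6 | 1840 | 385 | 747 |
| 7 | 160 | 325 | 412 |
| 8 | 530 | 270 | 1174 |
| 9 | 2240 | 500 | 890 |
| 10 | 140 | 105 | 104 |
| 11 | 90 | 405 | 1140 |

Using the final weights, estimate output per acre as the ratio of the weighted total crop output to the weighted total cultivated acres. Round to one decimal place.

Σ wᵢ·y = 1190×936 + 1350×168 + 240×55 + 1640×658 + 480×485 + 1840×747 + 160×412 + 530×1174 + 2240×890 + 140×104 + 90×1140
  = 1113840 + 226800 + 13200 + 1079120 + 232800 + 1374480 + 65920 + 622220 + 1993600 + 14560 + 102600 = 6839140
Σ wᵢ·x = 2774820
Ratio = 6839140 / 2774820 = 2.4647148

2.5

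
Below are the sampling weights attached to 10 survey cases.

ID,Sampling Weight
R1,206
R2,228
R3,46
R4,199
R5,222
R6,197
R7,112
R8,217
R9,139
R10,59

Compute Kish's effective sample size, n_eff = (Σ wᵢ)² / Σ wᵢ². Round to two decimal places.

8.61

Σ wᵢ = 206 + 228 + 46 + 199 + 222 + 197 + 112 + 217 + 139 + 59 = 1625
Σ wᵢ² = 42436 + 51984 + 2116 + 39601 + 49284 + 38809 + 12544 + 47089 + 19321 + 3481 = 306665
n_eff = 1625² / 306665 = 2640625 / 306665 = 8.6107805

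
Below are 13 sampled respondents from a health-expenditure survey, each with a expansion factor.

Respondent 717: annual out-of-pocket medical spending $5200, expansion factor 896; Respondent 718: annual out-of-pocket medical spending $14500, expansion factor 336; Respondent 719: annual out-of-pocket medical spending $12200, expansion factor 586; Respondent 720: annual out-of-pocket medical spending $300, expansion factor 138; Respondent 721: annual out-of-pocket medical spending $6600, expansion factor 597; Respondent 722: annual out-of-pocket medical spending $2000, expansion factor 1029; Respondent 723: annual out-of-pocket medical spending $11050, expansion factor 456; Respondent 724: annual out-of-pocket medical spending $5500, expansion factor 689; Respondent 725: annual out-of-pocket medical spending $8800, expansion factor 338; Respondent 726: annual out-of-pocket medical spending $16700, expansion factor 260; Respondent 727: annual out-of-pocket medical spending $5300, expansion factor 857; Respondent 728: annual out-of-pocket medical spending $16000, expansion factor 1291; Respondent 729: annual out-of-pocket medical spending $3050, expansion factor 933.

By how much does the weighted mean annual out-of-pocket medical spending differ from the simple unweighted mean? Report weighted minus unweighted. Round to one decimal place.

-286.5

Unweighted sum = 107200
Unweighted mean = 107200 / 13 = 8246.1538
Weighted sum = 66908450
Sum of weights = 8406
Weighted mean = 66908450 / 8406 = 7959.6062
Difference (weighted minus unweighted) = -286.54761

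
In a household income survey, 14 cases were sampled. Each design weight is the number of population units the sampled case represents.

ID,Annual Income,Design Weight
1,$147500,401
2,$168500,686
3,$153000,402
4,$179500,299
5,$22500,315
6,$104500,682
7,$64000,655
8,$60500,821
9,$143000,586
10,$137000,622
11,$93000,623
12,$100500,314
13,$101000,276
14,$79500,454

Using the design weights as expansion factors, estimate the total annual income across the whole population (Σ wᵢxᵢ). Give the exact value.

782339000

Weighted total = 782339000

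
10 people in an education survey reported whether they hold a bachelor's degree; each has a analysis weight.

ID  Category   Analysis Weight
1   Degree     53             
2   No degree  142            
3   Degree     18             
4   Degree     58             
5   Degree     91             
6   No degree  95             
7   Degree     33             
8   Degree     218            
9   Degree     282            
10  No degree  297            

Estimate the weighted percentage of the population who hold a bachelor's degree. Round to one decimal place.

58.5

Sum of weights for 'Degree' = 53 + 18 + 58 + 91 + 33 + 218 + 282 = 753
Total weight = 53 + 142 + 18 + 58 + 91 + 95 + 33 + 218 + 282 + 297 = 1287
Weighted proportion = 753 / 1287 = 0.58508159 → 58.508159%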